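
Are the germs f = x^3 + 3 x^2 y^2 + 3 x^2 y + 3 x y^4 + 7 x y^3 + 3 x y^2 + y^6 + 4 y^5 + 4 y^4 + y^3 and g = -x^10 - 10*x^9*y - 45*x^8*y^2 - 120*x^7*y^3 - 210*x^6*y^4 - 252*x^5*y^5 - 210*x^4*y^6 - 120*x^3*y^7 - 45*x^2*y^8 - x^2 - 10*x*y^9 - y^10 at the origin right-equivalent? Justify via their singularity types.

No.

The Hessian of f at 0 is [[0, 0], [0, 0]] with rank 0, so corank 2. A Groebner basis of the Jacobian ideal J(f) in C{x,y} is {-x^2 - 2*x*y + y^4 - y^3/3 - y^2, x^3 + 2*x^2 + 4*x*y + 5*y^3/3 + 2*y^2, x^2*y - 5*x^2/3 - 10*x*y/3 - 14*y^3/9 - 5*y^2/3, x^2 + x*y^2 + 2*x*y + 4*y^3/3 + y^2}; counting standard monomials gives mu = 7. Corank 2; j^3 = (x + y)^3 is a perfect cube, so E-series; the 4-jet and mu = 7 give E_7. The Hessian of g at 0 is [[-2, 0], [0, 0]] with rank 1, so corank 1. A Groebner basis of the Jacobian ideal J(g) in C{x,y} is {y^9, x}; counting standard monomials gives mu = 9. Corank 1: A-series; mu = 9 gives A_9. f is E_7 but g is A_9, hence not right-equivalent.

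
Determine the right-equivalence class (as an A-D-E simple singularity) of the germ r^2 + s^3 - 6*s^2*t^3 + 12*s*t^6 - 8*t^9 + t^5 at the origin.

E_8

The Hessian of f at 0 is [[0, 0, 0], [0, 0, 0], [0, 0, 2]] with rank 1, so corank 2. A Groebner basis of the Jacobian ideal J(f) in C{s,t,r} is {-s^2/4 + s*t^3, t^4, s^3, s^2*t, r}; counting standard monomials gives mu = 8. Corank 2; j^3 = s^3 is a perfect cube, so E-series; the 5-jet and mu = 8 give E_8.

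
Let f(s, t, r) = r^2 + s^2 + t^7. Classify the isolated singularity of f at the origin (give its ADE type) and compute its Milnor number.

The Hessian of f at 0 has rank 2. Corank 1: A-series; mu = 6 gives A_6.

Type A6, Milnor number mu = 6.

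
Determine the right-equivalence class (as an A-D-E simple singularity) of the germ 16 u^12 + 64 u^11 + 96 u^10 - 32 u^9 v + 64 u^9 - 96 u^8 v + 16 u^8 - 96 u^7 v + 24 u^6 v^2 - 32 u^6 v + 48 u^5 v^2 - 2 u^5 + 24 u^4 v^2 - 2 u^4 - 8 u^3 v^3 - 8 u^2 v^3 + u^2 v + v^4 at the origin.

D5

The Hessian of f at 0 has rank 0. Corank 2; j^3 = u^2*v has shape L^2 M (L != M), so D-series; mu = 5 gives D_5.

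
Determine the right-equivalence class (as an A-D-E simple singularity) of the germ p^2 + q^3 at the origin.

The Hessian of f at 0 is [[2, 0], [0, 0]] with rank 1, so corank 1. A Groebner basis of the Jacobian ideal J(f) in C{p,q} is {q^2, p}; counting standard monomials gives mu = 2. Corank 1: A-series; mu = 2 gives A_2.

A2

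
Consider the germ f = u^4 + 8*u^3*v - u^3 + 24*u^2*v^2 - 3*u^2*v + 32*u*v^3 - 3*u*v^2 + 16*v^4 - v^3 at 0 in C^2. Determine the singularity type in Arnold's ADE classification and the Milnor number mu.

Type E_{6}, Milnor number mu = 6.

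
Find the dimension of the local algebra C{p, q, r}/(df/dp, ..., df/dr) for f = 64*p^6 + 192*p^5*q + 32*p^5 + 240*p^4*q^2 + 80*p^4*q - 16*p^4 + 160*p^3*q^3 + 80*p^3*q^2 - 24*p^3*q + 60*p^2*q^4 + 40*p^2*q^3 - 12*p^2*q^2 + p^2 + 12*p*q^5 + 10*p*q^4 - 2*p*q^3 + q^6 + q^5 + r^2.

The Hessian of f at 0 has rank 2. Corank 1: A-series; mu = 4 gives A_4.

4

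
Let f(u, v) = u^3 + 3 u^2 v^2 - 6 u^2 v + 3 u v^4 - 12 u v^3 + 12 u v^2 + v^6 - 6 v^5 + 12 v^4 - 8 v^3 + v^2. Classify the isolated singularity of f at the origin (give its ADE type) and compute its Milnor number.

Type A_{2}, Milnor number mu = 2.

The Hessian of f at 0 has rank 1. Corank 1: A-series; mu = 2 gives A_2.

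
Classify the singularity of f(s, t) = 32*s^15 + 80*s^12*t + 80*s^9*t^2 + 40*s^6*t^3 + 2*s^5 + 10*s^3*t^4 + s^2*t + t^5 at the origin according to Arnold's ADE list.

The Hessian of f at 0 has rank 0. Corank 2; j^3 = s^2*t has shape L^2 M (L != M), so D-series; mu = 6 gives D_6.

D_6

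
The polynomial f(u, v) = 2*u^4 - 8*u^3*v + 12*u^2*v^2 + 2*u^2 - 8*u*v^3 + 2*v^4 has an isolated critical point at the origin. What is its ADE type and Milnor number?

Type A3, Milnor number mu = 3.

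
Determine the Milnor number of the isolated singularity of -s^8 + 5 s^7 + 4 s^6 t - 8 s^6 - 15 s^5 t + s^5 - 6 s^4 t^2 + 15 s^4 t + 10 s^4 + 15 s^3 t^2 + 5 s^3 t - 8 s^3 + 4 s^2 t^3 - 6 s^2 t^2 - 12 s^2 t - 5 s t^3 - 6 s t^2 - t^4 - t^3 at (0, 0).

7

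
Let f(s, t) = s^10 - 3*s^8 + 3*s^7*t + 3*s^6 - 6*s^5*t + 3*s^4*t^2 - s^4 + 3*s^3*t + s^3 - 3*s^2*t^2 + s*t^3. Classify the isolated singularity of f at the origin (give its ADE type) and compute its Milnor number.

The Hessian of f at 0 has rank 0. Corank 2; j^3 = s^3 is a perfect cube, so E-series; the 4-jet and mu = 7 give E_7.

Type E_7, Milnor number mu = 7.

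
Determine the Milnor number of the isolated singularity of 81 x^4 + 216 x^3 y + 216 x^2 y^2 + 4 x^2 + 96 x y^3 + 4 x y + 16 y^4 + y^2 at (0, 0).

3

The Hessian of f at 0 has rank 1. Corank 1: A-series; mu = 3 gives A_3.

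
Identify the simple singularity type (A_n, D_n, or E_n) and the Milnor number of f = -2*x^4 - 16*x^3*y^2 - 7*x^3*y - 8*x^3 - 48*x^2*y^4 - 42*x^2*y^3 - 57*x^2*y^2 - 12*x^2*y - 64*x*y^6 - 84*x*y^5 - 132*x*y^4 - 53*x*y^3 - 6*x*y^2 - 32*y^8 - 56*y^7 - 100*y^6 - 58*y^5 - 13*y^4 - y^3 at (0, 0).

Type E7, Milnor number mu = 7.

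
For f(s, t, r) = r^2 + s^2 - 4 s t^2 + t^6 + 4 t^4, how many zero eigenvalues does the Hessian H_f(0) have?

Hessian at 0 has rank 2.

1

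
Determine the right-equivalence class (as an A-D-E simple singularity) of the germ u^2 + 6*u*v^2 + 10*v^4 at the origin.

The Hessian of f at 0 is [[2, 0], [0, 0]] with rank 1, so corank 1. A Groebner basis of the Jacobian ideal J(f) in C{u,v} is {u^2, u*v, u/3 + v^2}; counting standard monomials gives mu = 3. Corank 1: A-series; mu = 3 gives A_3.

A3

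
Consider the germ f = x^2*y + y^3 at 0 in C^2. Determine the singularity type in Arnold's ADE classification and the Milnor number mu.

Type D_4, Milnor number mu = 4.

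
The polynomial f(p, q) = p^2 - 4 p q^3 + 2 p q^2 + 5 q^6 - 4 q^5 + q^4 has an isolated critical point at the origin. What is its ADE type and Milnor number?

The Hessian of f at 0 has rank 1. Corank 1: A-series; mu = 5 gives A_5.

Type A_{5}, Milnor number mu = 5.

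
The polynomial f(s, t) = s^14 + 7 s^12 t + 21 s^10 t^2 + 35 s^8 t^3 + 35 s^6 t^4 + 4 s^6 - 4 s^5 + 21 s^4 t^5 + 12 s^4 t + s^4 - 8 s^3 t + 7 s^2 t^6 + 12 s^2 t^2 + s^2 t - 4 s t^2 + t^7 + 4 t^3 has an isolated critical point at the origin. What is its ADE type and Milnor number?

Type D_{8}, Milnor number mu = 8.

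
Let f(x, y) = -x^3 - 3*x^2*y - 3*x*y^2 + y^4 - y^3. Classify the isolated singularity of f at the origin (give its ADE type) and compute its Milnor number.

The Hessian of f at 0 has rank 0. Corank 2; j^3 = -(x + y)^3 is a perfect cube, so E-series; the 4-jet and mu = 6 give E_6.

Type E_{6}, Milnor number mu = 6.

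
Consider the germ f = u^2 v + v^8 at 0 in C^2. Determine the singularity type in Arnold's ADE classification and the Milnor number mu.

Type D_{9}, Milnor number mu = 9.

The Hessian of f at 0 has rank 0. Corank 2; j^3 = u^2*v has shape L^2 M (L != M), so D-series; mu = 9 gives D_9.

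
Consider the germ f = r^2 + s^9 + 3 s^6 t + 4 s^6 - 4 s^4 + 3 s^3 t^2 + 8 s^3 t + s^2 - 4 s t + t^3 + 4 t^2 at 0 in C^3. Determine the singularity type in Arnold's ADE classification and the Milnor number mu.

Type A2, Milnor number mu = 2.

The Hessian of f at 0 is [[2, -4, 0], [-4, 8, 0], [0, 0, 2]] with rank 2, so corank 1. A Groebner basis of the Jacobian ideal J(f) in C{s,t,r} is {t^2, s - 2*t, r}; counting standard monomials gives mu = 2. Corank 1: A-series; mu = 2 gives A_2.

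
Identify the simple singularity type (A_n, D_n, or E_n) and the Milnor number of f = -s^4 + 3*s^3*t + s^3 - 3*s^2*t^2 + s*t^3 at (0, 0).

The Hessian of f at 0 has rank 0. Corank 2; j^3 = s^3 is a perfect cube, so E-series; the 4-jet and mu = 7 give E_7.

Type E_7, Milnor number mu = 7.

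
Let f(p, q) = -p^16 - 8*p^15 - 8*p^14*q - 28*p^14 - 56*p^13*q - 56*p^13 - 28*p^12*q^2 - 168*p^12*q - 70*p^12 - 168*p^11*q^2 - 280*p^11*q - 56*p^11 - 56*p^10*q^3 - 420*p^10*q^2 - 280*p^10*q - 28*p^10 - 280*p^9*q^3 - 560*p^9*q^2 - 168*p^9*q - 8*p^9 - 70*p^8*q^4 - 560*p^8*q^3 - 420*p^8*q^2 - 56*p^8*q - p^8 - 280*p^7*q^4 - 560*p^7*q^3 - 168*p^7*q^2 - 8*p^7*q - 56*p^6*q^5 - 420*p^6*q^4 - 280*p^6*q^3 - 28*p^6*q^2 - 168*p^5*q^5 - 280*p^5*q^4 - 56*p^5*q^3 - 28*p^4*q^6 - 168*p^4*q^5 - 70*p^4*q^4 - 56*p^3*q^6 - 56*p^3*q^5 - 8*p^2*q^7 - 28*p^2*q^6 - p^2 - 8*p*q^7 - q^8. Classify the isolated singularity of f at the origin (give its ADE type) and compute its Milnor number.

Type A7, Milnor number mu = 7.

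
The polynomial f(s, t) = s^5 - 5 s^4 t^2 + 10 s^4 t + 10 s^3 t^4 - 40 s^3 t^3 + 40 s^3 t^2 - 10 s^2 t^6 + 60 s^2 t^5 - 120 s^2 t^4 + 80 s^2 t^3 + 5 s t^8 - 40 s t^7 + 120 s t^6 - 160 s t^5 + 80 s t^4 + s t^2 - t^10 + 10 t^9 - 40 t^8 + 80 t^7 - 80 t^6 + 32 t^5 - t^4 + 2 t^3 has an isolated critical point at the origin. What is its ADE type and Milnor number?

Type D6, Milnor number mu = 6.

The Hessian of f at 0 is [[0, 0], [0, 0]] with rank 0, so corank 2. A Groebner basis of the Jacobian ideal J(f) in C{s,t} is {s^4 + t^2/5, t^3, s*t + 2*t^2}; counting standard monomials gives mu = 6. Corank 2; j^3 = t^2*(s + 2*t) has shape L^2 M (L != M), so D-series; mu = 6 gives D_6.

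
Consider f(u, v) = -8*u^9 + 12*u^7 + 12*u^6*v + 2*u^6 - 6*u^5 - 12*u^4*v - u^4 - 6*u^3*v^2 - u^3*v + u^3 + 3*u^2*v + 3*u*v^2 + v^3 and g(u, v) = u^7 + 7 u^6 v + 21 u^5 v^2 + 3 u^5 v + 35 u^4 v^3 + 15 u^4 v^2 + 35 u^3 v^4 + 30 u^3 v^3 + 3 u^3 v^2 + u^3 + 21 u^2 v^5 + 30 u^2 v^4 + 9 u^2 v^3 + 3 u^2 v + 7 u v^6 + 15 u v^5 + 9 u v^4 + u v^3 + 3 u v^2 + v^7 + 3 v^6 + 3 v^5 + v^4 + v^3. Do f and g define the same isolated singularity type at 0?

Yes.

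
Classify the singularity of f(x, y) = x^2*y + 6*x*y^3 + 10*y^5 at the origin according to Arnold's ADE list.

D_6

The Hessian of f at 0 has rank 0. Corank 2; j^3 = x^2*y has shape L^2 M (L != M), so D-series; mu = 6 gives D_6.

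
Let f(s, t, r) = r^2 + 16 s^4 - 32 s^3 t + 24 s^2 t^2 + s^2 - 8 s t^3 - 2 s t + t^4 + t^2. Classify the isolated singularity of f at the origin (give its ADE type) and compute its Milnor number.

Type A_3, Milnor number mu = 3.

The Hessian of f at 0 is [[2, -2, 0], [-2, 2, 0], [0, 0, 2]] with rank 2, so corank 1. A Groebner basis of the Jacobian ideal J(f) in C{s,t,r} is {t^3, s - t, r}; counting standard monomials gives mu = 3. Corank 1: A-series; mu = 3 gives A_3.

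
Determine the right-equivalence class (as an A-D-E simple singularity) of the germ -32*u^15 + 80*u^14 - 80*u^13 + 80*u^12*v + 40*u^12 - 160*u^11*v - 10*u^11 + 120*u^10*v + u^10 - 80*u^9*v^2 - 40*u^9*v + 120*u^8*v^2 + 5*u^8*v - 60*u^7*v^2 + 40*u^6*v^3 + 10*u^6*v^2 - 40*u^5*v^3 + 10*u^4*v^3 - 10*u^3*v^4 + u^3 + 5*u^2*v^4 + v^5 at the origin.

The Hessian of f at 0 is [[0, 0], [0, 0]] with rank 0, so corank 2. A Groebner basis of the Jacobian ideal J(f) in C{u,v} is {v^4, u^2}; counting standard monomials gives mu = 8. Corank 2; j^3 = u^3 is a perfect cube, so E-series; the 5-jet and mu = 8 give E_8.

E_8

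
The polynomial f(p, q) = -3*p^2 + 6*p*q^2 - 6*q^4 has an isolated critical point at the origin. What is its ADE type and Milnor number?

The Hessian of f at 0 is [[-6, 0], [0, 0]] with rank 1, so corank 1. A Groebner basis of the Jacobian ideal J(f) in C{p,q} is {p^2, p*q, -p + q^2}; counting standard monomials gives mu = 3. Corank 1: A-series; mu = 3 gives A_3.

Type A3, Milnor number mu = 3.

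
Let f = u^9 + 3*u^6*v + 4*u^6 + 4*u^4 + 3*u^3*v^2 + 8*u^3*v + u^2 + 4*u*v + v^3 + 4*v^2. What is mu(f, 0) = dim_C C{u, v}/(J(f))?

The Hessian of f at 0 has rank 1. Corank 1: A-series; mu = 2 gives A_2.

2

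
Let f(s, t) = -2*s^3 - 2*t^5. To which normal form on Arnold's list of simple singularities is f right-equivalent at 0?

E_{8}

The Hessian of f at 0 is [[0, 0], [0, 0]] with rank 0, so corank 2. A Groebner basis of the Jacobian ideal J(f) in C{s,t} is {t^4, s^2}; counting standard monomials gives mu = 8. Corank 2; j^3 = -2*s^3 is a perfect cube, so E-series; the 5-jet and mu = 8 give E_8.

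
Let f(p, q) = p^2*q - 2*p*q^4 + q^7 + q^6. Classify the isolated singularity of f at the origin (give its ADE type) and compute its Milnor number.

Type D_7, Milnor number mu = 7.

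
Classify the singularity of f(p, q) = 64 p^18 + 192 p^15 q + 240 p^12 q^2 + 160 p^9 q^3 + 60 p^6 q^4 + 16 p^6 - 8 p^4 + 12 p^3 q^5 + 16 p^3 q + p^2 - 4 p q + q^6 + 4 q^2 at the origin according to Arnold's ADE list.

The Hessian of f at 0 has rank 1. Corank 1: A-series; mu = 5 gives A_5.

A_5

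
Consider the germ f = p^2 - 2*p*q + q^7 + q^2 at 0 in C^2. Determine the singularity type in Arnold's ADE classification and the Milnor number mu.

The Hessian of f at 0 has rank 1. Corank 1: A-series; mu = 6 gives A_6.

Type A6, Milnor number mu = 6.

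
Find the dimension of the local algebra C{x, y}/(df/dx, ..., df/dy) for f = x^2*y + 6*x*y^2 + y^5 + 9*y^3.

The Hessian of f at 0 has rank 0. Corank 2; j^3 = y*(x + 3*y)^2 has shape L^2 M (L != M), so D-series; mu = 6 gives D_6.

6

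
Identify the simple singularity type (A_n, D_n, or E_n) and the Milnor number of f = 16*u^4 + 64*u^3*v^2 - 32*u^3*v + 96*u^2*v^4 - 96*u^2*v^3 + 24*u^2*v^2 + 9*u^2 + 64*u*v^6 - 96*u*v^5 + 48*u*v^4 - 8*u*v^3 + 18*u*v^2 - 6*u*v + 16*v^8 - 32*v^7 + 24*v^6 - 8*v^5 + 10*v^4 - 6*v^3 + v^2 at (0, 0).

The Hessian of f at 0 is [[18, -6], [-6, 2]] with rank 1, so corank 1. A Groebner basis of the Jacobian ideal J(f) in C{u,v} is {u^2 + u/9 - v/27, u*v + u/3 - v/9, u + v^2 - v/3}; counting standard monomials gives mu = 3. Corank 1: A-series; mu = 3 gives A_3.

Type A_{3}, Milnor number mu = 3.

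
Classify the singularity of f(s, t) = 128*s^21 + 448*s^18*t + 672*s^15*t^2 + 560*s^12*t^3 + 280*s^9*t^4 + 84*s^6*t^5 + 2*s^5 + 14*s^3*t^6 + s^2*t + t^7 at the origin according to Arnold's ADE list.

D_8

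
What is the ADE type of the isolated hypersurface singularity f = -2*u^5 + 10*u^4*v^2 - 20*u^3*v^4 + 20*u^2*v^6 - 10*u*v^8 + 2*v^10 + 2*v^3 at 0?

E8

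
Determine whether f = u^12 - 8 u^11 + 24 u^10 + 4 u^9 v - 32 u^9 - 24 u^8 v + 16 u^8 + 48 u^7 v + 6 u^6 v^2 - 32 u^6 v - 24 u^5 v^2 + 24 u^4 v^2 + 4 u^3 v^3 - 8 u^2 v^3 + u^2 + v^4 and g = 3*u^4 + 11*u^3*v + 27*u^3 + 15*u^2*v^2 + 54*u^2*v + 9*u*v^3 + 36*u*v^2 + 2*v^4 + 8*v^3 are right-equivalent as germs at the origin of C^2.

No.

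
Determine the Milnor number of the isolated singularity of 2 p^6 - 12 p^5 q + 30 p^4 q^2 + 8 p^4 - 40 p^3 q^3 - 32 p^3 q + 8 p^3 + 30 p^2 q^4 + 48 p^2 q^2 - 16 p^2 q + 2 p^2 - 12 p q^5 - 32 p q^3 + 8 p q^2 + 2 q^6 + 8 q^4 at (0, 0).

5

The Hessian of f at 0 is [[4, 0], [0, 0]] with rank 1, so corank 1. A Groebner basis of the Jacobian ideal J(f) in C{p,q} is {p*q^2 + p*q - p/4 - q^2/2, 5*p*q/2 - p/2 + q^3 - q^2, p^2 - 2*p*q + p/2 + q^2}; counting standard monomials gives mu = 5. Corank 1: A-series; mu = 5 gives A_5.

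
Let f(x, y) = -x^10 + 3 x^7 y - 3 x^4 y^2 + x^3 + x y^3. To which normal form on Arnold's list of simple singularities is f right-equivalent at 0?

E_{7}

The Hessian of f at 0 has rank 0. Corank 2; j^3 = x^3 is a perfect cube, so E-series; the 4-jet and mu = 7 give E_7.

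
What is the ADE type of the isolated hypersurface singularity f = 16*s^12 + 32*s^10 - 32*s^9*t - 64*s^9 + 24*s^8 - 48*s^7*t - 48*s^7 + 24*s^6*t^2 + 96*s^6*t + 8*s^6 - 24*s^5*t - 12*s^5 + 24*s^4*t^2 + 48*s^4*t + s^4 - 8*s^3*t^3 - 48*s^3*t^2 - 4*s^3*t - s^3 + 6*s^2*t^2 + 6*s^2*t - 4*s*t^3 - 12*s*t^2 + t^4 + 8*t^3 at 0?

E6

The Hessian of f at 0 is [[0, 0], [0, 0]] with rank 0, so corank 2. A Groebner basis of the Jacobian ideal J(f) in C{s,t} is {t^4, s*t^2 - 5*t^3/3, s^2 - 4*s*t + 4*t^2}; counting standard monomials gives mu = 6. Corank 2; j^3 = -(s - 2*t)^3 is a perfect cube, so E-series; the 4-jet and mu = 6 give E_6.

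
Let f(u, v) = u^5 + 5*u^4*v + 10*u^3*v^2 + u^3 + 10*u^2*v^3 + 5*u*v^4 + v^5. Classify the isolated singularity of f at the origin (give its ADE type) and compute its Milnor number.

The Hessian of f at 0 has rank 0. Corank 2; j^3 = u^3 is a perfect cube, so E-series; the 5-jet and mu = 8 give E_8.

Type E8, Milnor number mu = 8.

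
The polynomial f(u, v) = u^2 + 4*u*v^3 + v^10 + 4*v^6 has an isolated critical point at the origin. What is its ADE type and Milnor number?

Type A_9, Milnor number mu = 9.

The Hessian of f at 0 is [[2, 0], [0, 0]] with rank 1, so corank 1. A Groebner basis of the Jacobian ideal J(f) in C{u,v} is {u^3, u/2 + v^3}; counting standard monomials gives mu = 9. Corank 1: A-series; mu = 9 gives A_9.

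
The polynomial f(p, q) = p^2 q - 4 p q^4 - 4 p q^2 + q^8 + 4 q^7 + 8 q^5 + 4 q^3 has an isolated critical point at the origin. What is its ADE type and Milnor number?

The Hessian of f at 0 has rank 0. Corank 2; j^3 = q*(p - 2*q)^2 has shape L^2 M (L != M), so D-series; mu = 9 gives D_9.

Type D_{9}, Milnor number mu = 9.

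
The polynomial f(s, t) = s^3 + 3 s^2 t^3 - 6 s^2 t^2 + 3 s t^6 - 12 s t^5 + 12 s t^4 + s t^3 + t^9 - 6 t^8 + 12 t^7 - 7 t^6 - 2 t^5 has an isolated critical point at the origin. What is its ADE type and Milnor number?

The Hessian of f at 0 is [[0, 0], [0, 0]] with rank 0, so corank 2. A Groebner basis of the Jacobian ideal J(f) in C{s,t} is {-s^2/4 + t^4 - t^3/12, s^3, s^2*t + s^2/12 + t^3/36, -s^2/2 + s*t^2 - t^3/6}; counting standard monomials gives mu = 7. Corank 2; j^3 = s^3 is a perfect cube, so E-series; the 4-jet and mu = 7 give E_7.

Type E_7, Milnor number mu = 7.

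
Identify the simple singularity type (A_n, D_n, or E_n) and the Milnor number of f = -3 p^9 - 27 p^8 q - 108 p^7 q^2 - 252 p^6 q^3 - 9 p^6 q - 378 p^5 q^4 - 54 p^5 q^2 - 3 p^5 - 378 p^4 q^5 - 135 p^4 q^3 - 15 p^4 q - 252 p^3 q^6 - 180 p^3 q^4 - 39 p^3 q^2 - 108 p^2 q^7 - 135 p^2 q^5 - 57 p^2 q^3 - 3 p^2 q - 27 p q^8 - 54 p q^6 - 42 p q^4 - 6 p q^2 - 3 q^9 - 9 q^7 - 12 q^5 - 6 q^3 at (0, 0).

Type D_4, Milnor number mu = 4.

The Hessian of f at 0 has rank 0. Corank 2; j^3 = -3*q*(p^2 + 2*p*q + 2*q^2) splits into three distinct lines over C (the quadratic factor has nonzero discriminant), so D_4.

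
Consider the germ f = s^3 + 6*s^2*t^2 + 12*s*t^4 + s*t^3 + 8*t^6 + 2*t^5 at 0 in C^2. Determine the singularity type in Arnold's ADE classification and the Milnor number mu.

The Hessian of f at 0 has rank 0. Corank 2; j^3 = s^3 is a perfect cube, so E-series; the 4-jet and mu = 7 give E_7.

Type E_{7}, Milnor number mu = 7.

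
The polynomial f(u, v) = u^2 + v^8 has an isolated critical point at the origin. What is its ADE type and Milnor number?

Type A_{7}, Milnor number mu = 7.

The Hessian of f at 0 has rank 1. Corank 1: A-series; mu = 7 gives A_7.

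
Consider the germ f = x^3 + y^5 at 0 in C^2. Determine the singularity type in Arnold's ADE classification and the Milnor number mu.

Type E_{8}, Milnor number mu = 8.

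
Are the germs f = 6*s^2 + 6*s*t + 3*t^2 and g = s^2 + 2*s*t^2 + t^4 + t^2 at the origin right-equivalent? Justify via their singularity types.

Yes.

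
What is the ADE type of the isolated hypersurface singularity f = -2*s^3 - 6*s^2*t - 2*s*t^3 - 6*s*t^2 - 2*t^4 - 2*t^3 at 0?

The Hessian of f at 0 has rank 0. Corank 2; j^3 = -2*(s + t)^3 is a perfect cube, so E-series; the 4-jet and mu = 7 give E_7.

E7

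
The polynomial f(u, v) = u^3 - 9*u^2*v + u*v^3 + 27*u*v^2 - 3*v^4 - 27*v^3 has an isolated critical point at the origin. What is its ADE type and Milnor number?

Type E_{7}, Milnor number mu = 7.

The Hessian of f at 0 is [[0, 0], [0, 0]] with rank 0, so corank 2. A Groebner basis of the Jacobian ideal J(f) in C{u,v} is {u^3 - 9*u^2*v - 162*u^2 + 972*u*v - 1458*v^2, 9*u^2 + u*v^2 - 54*u*v + 81*v^2, 3*u^2 - 18*u*v + v^3 + 27*v^2}; counting standard monomials gives mu = 7. Corank 2; j^3 = (u - 3*v)^3 is a perfect cube, so E-series; the 4-jet and mu = 7 give E_7.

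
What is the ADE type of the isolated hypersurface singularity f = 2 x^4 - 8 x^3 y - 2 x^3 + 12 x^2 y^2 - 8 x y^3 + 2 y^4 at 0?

E_6

The Hessian of f at 0 has rank 0. Corank 2; j^3 = -2*x^3 is a perfect cube, so E-series; the 4-jet and mu = 6 give E_6.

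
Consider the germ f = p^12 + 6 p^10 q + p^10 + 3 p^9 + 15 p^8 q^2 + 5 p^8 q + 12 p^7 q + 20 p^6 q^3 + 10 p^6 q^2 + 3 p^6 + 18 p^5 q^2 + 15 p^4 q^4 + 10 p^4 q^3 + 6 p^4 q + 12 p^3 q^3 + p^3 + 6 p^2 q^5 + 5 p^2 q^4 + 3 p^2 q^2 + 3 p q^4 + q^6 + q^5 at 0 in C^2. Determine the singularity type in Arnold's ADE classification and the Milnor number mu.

The Hessian of f at 0 has rank 0. Corank 2; j^3 = p^3 is a perfect cube, so E-series; the 5-jet and mu = 8 give E_8.

Type E8, Milnor number mu = 8.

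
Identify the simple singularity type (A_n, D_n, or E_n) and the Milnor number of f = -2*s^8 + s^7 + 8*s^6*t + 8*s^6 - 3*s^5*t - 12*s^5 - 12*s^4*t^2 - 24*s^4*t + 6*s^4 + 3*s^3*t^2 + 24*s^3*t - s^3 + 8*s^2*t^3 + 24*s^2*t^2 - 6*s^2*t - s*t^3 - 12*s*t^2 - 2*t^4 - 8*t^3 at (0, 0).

Type E_7, Milnor number mu = 7.

The Hessian of f at 0 has rank 0. Corank 2; j^3 = -(s + 2*t)^3 is a perfect cube, so E-series; the 4-jet and mu = 7 give E_7.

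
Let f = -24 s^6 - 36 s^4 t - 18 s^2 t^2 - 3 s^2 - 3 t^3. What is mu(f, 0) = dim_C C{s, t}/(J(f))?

The Hessian of f at 0 has rank 1. Corank 1: A-series; mu = 2 gives A_2.

2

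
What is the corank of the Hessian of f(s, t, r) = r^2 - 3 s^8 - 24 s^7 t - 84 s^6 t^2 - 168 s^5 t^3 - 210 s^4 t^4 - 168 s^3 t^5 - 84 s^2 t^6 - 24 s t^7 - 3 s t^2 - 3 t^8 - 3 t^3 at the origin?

2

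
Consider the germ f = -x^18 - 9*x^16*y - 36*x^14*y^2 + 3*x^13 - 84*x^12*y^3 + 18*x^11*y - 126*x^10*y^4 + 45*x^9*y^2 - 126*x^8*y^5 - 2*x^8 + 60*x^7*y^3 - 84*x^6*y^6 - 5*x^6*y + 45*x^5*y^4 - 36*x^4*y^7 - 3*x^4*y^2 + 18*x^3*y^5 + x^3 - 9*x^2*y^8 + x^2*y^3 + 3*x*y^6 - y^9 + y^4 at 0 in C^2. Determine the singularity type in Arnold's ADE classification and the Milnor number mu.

Type E6, Milnor number mu = 6.

The Hessian of f at 0 has rank 0. Corank 2; j^3 = x^3 is a perfect cube, so E-series; the 4-jet and mu = 6 give E_6.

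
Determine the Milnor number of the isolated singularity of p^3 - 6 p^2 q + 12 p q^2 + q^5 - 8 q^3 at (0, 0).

8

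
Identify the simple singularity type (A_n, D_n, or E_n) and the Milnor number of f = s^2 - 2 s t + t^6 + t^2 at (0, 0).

Type A_{5}, Milnor number mu = 5.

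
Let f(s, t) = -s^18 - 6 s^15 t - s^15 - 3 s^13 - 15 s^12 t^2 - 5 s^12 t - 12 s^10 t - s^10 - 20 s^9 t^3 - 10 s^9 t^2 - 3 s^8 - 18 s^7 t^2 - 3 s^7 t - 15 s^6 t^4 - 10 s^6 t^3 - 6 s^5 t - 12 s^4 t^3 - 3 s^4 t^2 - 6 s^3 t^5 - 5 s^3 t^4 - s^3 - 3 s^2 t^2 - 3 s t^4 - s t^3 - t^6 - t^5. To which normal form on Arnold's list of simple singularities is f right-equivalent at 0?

E_7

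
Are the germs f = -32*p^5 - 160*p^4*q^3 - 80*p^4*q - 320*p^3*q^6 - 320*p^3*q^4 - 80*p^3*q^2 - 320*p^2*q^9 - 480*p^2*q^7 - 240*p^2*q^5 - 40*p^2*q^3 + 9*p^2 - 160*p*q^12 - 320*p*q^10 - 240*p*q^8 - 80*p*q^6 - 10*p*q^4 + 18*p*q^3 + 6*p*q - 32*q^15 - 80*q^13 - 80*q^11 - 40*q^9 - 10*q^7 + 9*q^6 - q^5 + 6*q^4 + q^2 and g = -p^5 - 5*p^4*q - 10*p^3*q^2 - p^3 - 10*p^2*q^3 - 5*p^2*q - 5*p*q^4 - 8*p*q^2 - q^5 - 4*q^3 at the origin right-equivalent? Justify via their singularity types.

No.

The Hessian of f at 0 is [[18, 6], [6, 2]] with rank 1, so corank 1. A Groebner basis of the Jacobian ideal J(f) in C{p,q} is {p + q^3 + q/3, p^2 - q^2/9, p*q + q^2/3}; counting standard monomials gives mu = 4. Corank 1: A-series; mu = 4 gives A_4. The Hessian of g at 0 is [[0, 0], [0, 0]] with rank 0, so corank 2. A Groebner basis of the Jacobian ideal J(g) in C{p,q} is {p*q/5 + q^4 + 2*q^2/5, p*q^2 + 2*q^3, p^2 + 3*p*q + 2*q^2}; counting standard monomials gives mu = 6. Corank 2; j^3 = -(p + q)*(p + 2*q)^2 has shape L^2 M (L != M), so D-series; mu = 6 gives D_6. f is A_4 but g is D_6, hence not right-equivalent.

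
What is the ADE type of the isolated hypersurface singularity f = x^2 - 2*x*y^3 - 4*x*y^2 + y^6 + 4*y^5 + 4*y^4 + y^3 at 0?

A_{2}

The Hessian of f at 0 is [[2, 0], [0, 0]] with rank 1, so corank 1. A Groebner basis of the Jacobian ideal J(f) in C{x,y} is {y^2, x}; counting standard monomials gives mu = 2. Corank 1: A-series; mu = 2 gives A_2.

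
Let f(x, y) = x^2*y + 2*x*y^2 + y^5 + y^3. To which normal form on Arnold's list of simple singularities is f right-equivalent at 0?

The Hessian of f at 0 is [[0, 0], [0, 0]] with rank 0, so corank 2. A Groebner basis of the Jacobian ideal J(f) in C{x,y} is {x^2/5 + y^4 - y^2/5, x^3 + y^3, x*y + y^2}; counting standard monomials gives mu = 6. Corank 2; j^3 = y*(x + y)^2 has shape L^2 M (L != M), so D-series; mu = 6 gives D_6.

D_{6}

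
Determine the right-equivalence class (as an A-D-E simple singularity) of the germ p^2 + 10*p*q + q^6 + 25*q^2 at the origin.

The Hessian of f at 0 has rank 1. Corank 1: A-series; mu = 5 gives A_5.

A5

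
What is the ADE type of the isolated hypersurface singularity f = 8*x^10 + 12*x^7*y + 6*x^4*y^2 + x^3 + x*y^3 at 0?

E_{7}

The Hessian of f at 0 has rank 0. Corank 2; j^3 = x^3 is a perfect cube, so E-series; the 4-jet and mu = 7 give E_7.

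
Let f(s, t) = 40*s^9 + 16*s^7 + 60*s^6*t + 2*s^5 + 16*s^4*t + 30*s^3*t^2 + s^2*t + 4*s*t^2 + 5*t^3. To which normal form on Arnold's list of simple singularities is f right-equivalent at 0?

D4

The Hessian of f at 0 has rank 0. Corank 2; j^3 = t*(s^2 + 4*s*t + 5*t^2) splits into three distinct lines over C (the quadratic factor has nonzero discriminant), so D_4.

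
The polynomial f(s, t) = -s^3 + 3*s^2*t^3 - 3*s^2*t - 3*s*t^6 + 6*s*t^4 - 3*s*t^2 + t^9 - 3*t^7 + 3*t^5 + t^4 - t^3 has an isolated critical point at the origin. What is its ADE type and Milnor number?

Type E_6, Milnor number mu = 6.

The Hessian of f at 0 has rank 0. Corank 2; j^3 = -(s + t)^3 is a perfect cube, so E-series; the 4-jet and mu = 6 give E_6.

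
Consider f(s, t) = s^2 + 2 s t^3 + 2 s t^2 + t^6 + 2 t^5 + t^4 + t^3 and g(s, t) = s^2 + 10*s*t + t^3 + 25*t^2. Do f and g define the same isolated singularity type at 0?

Yes.

The Hessian of f at 0 has rank 1. Corank 1: A-series; mu = 2 gives A_2. The Hessian of g at 0 has rank 1. Corank 1: A-series; mu = 2 gives A_2. Both have type A_2, hence right-equivalent.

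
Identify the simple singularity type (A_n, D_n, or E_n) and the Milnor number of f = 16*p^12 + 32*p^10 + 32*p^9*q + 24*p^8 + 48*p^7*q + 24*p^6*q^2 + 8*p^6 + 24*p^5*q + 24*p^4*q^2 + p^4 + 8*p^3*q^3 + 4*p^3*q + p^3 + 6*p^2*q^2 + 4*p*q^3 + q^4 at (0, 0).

Type E_{6}, Milnor number mu = 6.

The Hessian of f at 0 has rank 0. Corank 2; j^3 = p^3 is a perfect cube, so E-series; the 4-jet and mu = 6 give E_6.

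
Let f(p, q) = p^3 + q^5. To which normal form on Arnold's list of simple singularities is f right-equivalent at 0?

The Hessian of f at 0 has rank 0. Corank 2; j^3 = p^3 is a perfect cube, so E-series; the 5-jet and mu = 8 give E_8.

E_8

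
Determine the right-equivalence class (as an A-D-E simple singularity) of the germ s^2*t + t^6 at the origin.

D_{7}

The Hessian of f at 0 is [[0, 0], [0, 0]] with rank 0, so corank 2. A Groebner basis of the Jacobian ideal J(f) in C{s,t} is {s^2/6 + t^5, s^3, s*t}; counting standard monomials gives mu = 7. Corank 2; j^3 = s^2*t has shape L^2 M (L != M), so D-series; mu = 7 gives D_7.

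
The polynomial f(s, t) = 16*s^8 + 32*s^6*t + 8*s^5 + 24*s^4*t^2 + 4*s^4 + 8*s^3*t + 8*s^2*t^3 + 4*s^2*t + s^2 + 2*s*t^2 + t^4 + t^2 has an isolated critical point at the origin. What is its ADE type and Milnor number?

Type A1, Milnor number mu = 1.

The Hessian of f at 0 has rank 2. Corank 0: nondegenerate Morse point, so A_1.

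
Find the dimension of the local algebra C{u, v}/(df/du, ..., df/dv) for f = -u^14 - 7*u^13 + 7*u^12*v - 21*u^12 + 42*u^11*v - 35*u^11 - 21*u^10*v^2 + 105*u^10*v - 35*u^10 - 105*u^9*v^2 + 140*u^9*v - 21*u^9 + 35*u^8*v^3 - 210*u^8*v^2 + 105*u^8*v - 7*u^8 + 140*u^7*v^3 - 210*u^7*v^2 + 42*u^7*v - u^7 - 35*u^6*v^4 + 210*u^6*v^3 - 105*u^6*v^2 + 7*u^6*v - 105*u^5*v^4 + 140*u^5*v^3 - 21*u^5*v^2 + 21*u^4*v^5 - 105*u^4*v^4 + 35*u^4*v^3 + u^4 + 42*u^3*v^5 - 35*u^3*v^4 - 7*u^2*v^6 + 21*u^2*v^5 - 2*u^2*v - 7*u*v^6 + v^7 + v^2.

6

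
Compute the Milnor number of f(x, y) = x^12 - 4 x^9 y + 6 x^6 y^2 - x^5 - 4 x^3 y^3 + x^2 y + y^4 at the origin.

5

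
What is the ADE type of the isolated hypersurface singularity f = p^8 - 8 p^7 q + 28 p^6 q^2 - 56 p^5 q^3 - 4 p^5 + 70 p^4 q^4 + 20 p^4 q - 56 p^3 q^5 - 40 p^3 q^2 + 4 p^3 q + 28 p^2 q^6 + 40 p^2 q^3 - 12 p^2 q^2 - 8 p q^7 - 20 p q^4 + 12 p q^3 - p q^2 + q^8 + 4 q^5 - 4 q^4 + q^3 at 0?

D_{9}

The Hessian of f at 0 has rank 0. Corank 2; j^3 = -q^2*(p - q) has shape L^2 M (L != M), so D-series; mu = 9 gives D_9.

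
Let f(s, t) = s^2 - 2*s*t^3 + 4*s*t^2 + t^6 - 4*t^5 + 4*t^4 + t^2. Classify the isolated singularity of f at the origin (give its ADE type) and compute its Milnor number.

The Hessian of f at 0 has rank 2. Corank 0: nondegenerate Morse point, so A_1.

Type A_1, Milnor number mu = 1.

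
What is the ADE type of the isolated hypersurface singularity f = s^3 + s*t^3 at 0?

The Hessian of f at 0 has rank 0. Corank 2; j^3 = s^3 is a perfect cube, so E-series; the 4-jet and mu = 7 give E_7.

E7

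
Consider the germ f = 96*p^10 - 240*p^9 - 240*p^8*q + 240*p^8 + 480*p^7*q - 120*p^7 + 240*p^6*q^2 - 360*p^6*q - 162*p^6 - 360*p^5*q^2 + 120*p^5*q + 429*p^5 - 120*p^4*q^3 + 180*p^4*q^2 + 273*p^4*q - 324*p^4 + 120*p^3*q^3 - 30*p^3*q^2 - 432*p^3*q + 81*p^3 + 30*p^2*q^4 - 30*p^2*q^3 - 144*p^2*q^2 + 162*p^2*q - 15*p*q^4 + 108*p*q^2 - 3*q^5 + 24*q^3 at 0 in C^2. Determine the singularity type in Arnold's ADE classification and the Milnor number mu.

Type E_{8}, Milnor number mu = 8.

The Hessian of f at 0 has rank 0. Corank 2; j^3 = 3*(3*p + 2*q)^3 is a perfect cube, so E-series; the 5-jet and mu = 8 give E_8.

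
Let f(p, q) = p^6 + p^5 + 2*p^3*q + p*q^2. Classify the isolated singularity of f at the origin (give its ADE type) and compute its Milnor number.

Type D7, Milnor number mu = 7.

The Hessian of f at 0 is [[0, 0], [0, 0]] with rank 0, so corank 2. A Groebner basis of the Jacobian ideal J(f) in C{p,q} is {p^3 + p*q, p^2*q + 6*p*q^2 + q^2, q^3}; counting standard monomials gives mu = 7. Corank 2; j^3 = p*q^2 has shape L^2 M (L != M), so D-series; mu = 7 gives D_7.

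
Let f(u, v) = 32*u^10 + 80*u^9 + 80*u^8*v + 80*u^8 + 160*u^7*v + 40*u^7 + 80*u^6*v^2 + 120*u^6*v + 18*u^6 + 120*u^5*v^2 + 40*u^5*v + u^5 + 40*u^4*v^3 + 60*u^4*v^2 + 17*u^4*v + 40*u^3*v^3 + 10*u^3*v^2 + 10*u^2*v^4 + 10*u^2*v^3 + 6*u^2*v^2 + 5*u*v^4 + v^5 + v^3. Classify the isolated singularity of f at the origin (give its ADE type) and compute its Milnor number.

Type E_8, Milnor number mu = 8.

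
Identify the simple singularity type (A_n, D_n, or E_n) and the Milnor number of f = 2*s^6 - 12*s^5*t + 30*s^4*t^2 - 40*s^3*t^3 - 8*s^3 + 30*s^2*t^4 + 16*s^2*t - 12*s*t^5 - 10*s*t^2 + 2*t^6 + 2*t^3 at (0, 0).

Type D7, Milnor number mu = 7.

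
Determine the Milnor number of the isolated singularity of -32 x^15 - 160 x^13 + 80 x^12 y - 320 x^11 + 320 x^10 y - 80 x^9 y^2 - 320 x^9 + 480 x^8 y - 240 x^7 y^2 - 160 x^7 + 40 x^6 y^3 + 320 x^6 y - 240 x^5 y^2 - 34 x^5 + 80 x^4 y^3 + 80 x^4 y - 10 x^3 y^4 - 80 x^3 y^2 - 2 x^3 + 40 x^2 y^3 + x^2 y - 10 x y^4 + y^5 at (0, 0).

The Hessian of f at 0 has rank 0. Corank 2; j^3 = -x^2*(2*x - y) has shape L^2 M (L != M), so D-series; mu = 6 gives D_6.

6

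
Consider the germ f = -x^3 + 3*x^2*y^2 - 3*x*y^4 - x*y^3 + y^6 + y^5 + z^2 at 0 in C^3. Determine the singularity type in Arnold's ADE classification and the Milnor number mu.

Type E7, Milnor number mu = 7.

The Hessian of f at 0 has rank 1. Corank 2; j^3 = -x^3 is a perfect cube, so E-series; the 4-jet and mu = 7 give E_7.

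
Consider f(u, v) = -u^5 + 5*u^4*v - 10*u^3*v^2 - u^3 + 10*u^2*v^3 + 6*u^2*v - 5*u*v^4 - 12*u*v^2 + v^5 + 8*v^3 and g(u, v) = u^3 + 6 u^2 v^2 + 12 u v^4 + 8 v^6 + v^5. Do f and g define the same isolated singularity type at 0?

The Hessian of f at 0 is [[0, 0], [0, 0]] with rank 0, so corank 2. A Groebner basis of the Jacobian ideal J(f) in C{u,v} is {v^5, u*v^3 - 7*v^4/4, u^2 - 4*u*v + 4*v^2}; counting standard monomials gives mu = 8. Corank 2; j^3 = -(u - 2*v)^3 is a perfect cube, so E-series; the 5-jet and mu = 8 give E_8. The Hessian of g at 0 is [[0, 0], [0, 0]] with rank 0, so corank 2. A Groebner basis of the Jacobian ideal J(g) in C{u,v} is {v^4, u^3, u^2/4 + u*v^2}; counting standard monomials gives mu = 8. Corank 2; j^3 = u^3 is a perfect cube, so E-series; the 5-jet and mu = 8 give E_8. Both have type E_8, hence right-equivalent.

Yes.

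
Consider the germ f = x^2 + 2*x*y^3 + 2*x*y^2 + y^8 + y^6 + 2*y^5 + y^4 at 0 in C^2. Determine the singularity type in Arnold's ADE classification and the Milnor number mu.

Type A7, Milnor number mu = 7.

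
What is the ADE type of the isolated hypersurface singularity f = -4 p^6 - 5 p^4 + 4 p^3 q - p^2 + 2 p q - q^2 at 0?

A_3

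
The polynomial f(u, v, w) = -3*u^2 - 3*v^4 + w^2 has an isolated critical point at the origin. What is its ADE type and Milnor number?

The Hessian of f at 0 has rank 2. Corank 1: A-series; mu = 3 gives A_3.

Type A_{3}, Milnor number mu = 3.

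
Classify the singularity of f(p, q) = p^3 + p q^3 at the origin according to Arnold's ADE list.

E7

The Hessian of f at 0 is [[0, 0], [0, 0]] with rank 0, so corank 2. A Groebner basis of the Jacobian ideal J(f) in C{p,q} is {p^3, p*q^2, 3*p^2 + q^3}; counting standard monomials gives mu = 7. Corank 2; j^3 = p^3 is a perfect cube, so E-series; the 4-jet and mu = 7 give E_7.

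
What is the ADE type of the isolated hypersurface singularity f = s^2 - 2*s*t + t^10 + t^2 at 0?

A_{9}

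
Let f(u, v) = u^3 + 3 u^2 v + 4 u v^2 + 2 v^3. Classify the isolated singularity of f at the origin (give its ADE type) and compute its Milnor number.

Type D4, Milnor number mu = 4.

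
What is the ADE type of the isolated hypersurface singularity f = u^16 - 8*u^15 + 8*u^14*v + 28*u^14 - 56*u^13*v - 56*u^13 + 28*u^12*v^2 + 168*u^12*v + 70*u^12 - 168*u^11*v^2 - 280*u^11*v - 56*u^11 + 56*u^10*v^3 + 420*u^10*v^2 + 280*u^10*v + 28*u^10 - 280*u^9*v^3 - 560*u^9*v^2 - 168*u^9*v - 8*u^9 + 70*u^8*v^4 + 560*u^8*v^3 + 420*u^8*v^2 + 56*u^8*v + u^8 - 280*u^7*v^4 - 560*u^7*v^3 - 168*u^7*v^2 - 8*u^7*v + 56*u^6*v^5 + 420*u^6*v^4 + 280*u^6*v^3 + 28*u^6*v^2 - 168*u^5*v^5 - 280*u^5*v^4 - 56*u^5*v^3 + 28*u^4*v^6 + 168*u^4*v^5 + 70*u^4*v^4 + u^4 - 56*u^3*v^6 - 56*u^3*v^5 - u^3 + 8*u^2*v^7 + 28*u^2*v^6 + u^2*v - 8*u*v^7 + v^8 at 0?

D_9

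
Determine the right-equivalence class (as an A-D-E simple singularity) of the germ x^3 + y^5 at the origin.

The Hessian of f at 0 has rank 0. Corank 2; j^3 = x^3 is a perfect cube, so E-series; the 5-jet and mu = 8 give E_8.

E8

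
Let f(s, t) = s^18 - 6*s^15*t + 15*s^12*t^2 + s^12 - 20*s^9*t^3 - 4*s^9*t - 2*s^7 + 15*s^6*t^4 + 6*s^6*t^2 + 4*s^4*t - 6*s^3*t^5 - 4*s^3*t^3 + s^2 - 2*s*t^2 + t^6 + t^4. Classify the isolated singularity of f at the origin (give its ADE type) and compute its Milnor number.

Type A_{5}, Milnor number mu = 5.

The Hessian of f at 0 is [[2, 0], [0, 0]] with rank 1, so corank 1. A Groebner basis of the Jacobian ideal J(f) in C{s,t} is {s^3, s^2*t, -s + t^2}; counting standard monomials gives mu = 5. Corank 1: A-series; mu = 5 gives A_5.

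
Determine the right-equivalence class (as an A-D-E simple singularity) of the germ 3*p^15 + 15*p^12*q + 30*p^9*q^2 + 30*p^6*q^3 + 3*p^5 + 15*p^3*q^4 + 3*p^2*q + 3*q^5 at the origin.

The Hessian of f at 0 is [[0, 0], [0, 0]] with rank 0, so corank 2. A Groebner basis of the Jacobian ideal J(f) in C{p,q} is {p^2/5 + q^4, p^3, p*q}; counting standard monomials gives mu = 6. Corank 2; j^3 = 3*p^2*q has shape L^2 M (L != M), so D-series; mu = 6 gives D_6.

D_6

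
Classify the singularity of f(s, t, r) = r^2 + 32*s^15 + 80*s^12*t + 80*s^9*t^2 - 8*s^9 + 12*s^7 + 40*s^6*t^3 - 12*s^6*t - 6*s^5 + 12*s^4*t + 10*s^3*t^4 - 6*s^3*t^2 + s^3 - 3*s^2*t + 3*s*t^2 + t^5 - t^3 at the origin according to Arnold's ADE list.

E8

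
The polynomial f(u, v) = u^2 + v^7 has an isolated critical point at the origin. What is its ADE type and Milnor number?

The Hessian of f at 0 is [[2, 0], [0, 0]] with rank 1, so corank 1. A Groebner basis of the Jacobian ideal J(f) in C{u,v} is {v^6, u}; counting standard monomials gives mu = 6. Corank 1: A-series; mu = 6 gives A_6.

Type A6, Milnor number mu = 6.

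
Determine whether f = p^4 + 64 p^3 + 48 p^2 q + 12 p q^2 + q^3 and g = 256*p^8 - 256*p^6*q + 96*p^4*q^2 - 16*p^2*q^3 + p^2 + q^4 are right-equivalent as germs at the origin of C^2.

The Hessian of f at 0 is [[0, 0], [0, 0]] with rank 0, so corank 2. A Groebner basis of the Jacobian ideal J(f) in C{p,q} is {q^4, p*q^2 + q^3/6, p^2 + p*q/2 + q^2/16}; counting standard monomials gives mu = 6. Corank 2; j^3 = (4*p + q)^3 is a perfect cube, so E-series; the 4-jet and mu = 6 give E_6. The Hessian of g at 0 is [[2, 0], [0, 0]] with rank 1, so corank 1. A Groebner basis of the Jacobian ideal J(g) in C{p,q} is {q^3, p}; counting standard monomials gives mu = 3. Corank 1: A-series; mu = 3 gives A_3. f is E_6 but g is A_3, hence not right-equivalent.

No.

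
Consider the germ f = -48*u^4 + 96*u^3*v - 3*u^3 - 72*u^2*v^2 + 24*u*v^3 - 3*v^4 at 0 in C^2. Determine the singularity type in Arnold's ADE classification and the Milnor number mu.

The Hessian of f at 0 is [[0, 0], [0, 0]] with rank 0, so corank 2. A Groebner basis of the Jacobian ideal J(f) in C{u,v} is {v^4, u*v^2 - v^3/6, u^2}; counting standard monomials gives mu = 6. Corank 2; j^3 = -3*u^3 is a perfect cube, so E-series; the 4-jet and mu = 6 give E_6.

Type E6, Milnor number mu = 6.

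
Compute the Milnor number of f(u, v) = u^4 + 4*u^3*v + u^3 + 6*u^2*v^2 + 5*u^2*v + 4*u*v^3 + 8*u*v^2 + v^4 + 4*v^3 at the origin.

The Hessian of f at 0 is [[0, 0], [0, 0]] with rank 0, so corank 2. A Groebner basis of the Jacobian ideal J(f) in C{u,v} is {u*v^2 + u*v/2 + v^2, -u*v/4 + v^3 - v^2/2, u^2 + 3*u*v + 2*v^2}; counting standard monomials gives mu = 5. Corank 2; j^3 = (u + v)*(u + 2*v)^2 has shape L^2 M (L != M), so D-series; mu = 5 gives D_5.

5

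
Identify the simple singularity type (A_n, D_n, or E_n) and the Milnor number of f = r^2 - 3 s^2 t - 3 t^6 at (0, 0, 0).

Type D7, Milnor number mu = 7.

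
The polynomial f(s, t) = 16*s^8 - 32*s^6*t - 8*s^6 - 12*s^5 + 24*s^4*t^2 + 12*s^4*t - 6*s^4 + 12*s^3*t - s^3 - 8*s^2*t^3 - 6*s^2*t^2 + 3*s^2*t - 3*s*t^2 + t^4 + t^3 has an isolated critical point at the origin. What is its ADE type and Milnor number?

Type E6, Milnor number mu = 6.

The Hessian of f at 0 is [[0, 0], [0, 0]] with rank 0, so corank 2. A Groebner basis of the Jacobian ideal J(f) in C{s,t} is {s^3 + 3*s^2/4 - 3*s*t/2 + 3*t^2/4, s^2*t + s^2/2 - s*t + t^2/2, s^2/4 + s*t^2 - s*t/2 + t^2/4, t^3}; counting standard monomials gives mu = 6. Corank 2; j^3 = -(s - t)^3 is a perfect cube, so E-series; the 4-jet and mu = 6 give E_6.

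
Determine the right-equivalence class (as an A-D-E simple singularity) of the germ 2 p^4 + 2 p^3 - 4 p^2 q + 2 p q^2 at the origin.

The Hessian of f at 0 is [[0, 0], [0, 0]] with rank 0, so corank 2. A Groebner basis of the Jacobian ideal J(f) in C{p,q} is {p*q^2 - p*q/4 + q^2/4, -p*q/4 + q^3 + q^2/4, p^2 - p*q}; counting standard monomials gives mu = 5. Corank 2; j^3 = 2*p*(p - q)^2 has shape L^2 M (L != M), so D-series; mu = 5 gives D_5.

D_5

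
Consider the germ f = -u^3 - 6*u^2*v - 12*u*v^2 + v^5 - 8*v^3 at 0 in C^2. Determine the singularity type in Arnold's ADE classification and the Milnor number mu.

The Hessian of f at 0 is [[0, 0], [0, 0]] with rank 0, so corank 2. A Groebner basis of the Jacobian ideal J(f) in C{u,v} is {v^4, u^2 + 4*u*v + 4*v^2}; counting standard monomials gives mu = 8. Corank 2; j^3 = -(u + 2*v)^3 is a perfect cube, so E-series; the 5-jet and mu = 8 give E_8.

Type E_{8}, Milnor number mu = 8.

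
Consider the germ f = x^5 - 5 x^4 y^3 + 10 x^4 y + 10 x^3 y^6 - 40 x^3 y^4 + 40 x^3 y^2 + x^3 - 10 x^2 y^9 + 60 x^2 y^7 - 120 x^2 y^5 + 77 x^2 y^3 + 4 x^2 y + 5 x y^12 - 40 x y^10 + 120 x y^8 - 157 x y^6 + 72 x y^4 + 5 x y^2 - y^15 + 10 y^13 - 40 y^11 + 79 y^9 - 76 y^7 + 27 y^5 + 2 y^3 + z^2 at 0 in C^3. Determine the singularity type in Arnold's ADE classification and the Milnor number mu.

The Hessian of f at 0 has rank 1. Corank 2; j^3 = (x + y)^2*(x + 2*y) has shape L^2 M (L != M), so D-series; mu = 6 gives D_6.

Type D_6, Milnor number mu = 6.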